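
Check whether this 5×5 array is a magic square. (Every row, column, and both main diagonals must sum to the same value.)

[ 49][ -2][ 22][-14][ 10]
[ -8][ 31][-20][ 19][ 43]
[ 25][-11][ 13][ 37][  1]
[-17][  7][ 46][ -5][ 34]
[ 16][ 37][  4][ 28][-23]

Row 1: 49 + (-2) + 22 + (-14) + 10 = 65.
Row 2: -8 + 31 + (-20) + 19 + 43 = 65.
Row 3: 25 + (-11) + 13 + 37 + 1 = 65.
Row 4: -17 + 7 + 46 + (-5) + 34 = 65.
Row 5: 16 + 37 + 4 + 28 + (-23) = 62.
Column 1: 49 + (-8) + 25 + (-17) + 16 = 65.
Column 2: -2 + 31 + (-11) + 7 + 37 = 62.
Column 3: 22 + (-20) + 13 + 46 + 4 = 65.
Column 4: -14 + 19 + 37 + (-5) + 28 = 65.
Column 5: 10 + 43 + 1 + 34 + (-23) = 65.
Main diagonal: 49 + 31 + 13 + (-5) + (-23) = 65.
Anti-diagonal: 10 + 19 + 13 + 7 + 16 = 65.

No — anti-diagonal sums to 65 but row 5 sums to 62.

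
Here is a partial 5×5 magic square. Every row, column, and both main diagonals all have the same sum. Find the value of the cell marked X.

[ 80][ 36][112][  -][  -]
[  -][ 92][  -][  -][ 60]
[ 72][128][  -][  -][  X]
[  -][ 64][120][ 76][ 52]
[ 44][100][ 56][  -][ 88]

Column 2 is complete and sums to 420; that is the magic constant.
Row 4: 64 + 120 + 76 + 52 + ? = 420, so (4,1) = 108.
Row 5 must total 420; the given cells sum to 288, so (5,4) = 132.
The remaining cell in column 1 is (2,1) = 420 − 304 = 116.
From main diagonal, 420 − (80 + 92 + 76 + 88) gives (3,3) = 84.
Column 3 needs 420; the known cells sum to 372, so (2,3) = 48.
Row 2 needs 420; the known cells sum to 316, so (2,4) = 104.
Using anti-diagonal: 104 + 84 + 64 + 44 + ? → (1,5) = 420 − 296 = 124.
Row 1 needs 420; the known cells sum to 352, so (1,4) = 68.
Column 4 must total 420; the given cells sum to 380, so (3,4) = 40.
Using column 5: 124 + 60 + 52 + 88 + ? → (3,5) = 420 − 324 = 96.

96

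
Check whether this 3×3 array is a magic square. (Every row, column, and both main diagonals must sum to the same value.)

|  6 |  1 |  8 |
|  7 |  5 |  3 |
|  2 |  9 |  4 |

Row 1: 6 + 1 + 8 = 15.
Row 2: 7 + 5 + 3 = 15.
Row 3: 2 + 9 + 4 = 15.
Column 1: 6 + 7 + 2 = 15.
Column 2: 1 + 5 + 9 = 15.
Column 3: 8 + 3 + 4 = 15.
Main diagonal: 6 + 5 + 4 = 15.
Anti-diagonal: 8 + 5 + 2 = 15.
All lines sum to 15.

Yes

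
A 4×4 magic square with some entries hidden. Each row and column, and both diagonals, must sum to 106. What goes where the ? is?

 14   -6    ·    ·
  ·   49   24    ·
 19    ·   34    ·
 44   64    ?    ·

Using column 1: 14 + 19 + 44 + ? → (2,1) = 106 − 77 = 29.
Column 2 must total 106; the given cells sum to 107, so (3,2) = -1.
Main diagonal: 14 + 49 + 34 + ? = 106, so (4,4) = 9.
The remaining cell in anti-diagonal is (1,4) = 106 − 67 = 39.
The remaining cell in row 1 is (1,3) = 106 − 47 = 59.
From row 2, 106 − (29 + 49 + 24) gives (2,4) = 4.
Row 3 must total 106; the given cells sum to 52, so (3,4) = 54.
Row 4 needs 106; the known cells sum to 117, so (4,3) = -11.

-11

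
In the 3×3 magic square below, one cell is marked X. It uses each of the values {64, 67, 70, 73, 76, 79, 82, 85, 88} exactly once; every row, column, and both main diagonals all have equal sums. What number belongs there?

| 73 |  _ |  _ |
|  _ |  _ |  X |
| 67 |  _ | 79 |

64

The 9 entries sum to 684, so each line sums to 684/3 = 228.
Row 3: 67 + 79 + ? = 228, so (3,2) = 82.
Using column 1: 73 + 67 + ? → (2,1) = 228 − 140 = 88.
Main diagonal needs 228; the known cells sum to 152, so (2,2) = 76.
Anti-diagonal needs 228; the known cells sum to 143, so (1,3) = 85.
The remaining cell in row 1 is (1,2) = 228 − 158 = 70.
Row 2: 88 + 76 + ? = 228, so (2,3) = 64.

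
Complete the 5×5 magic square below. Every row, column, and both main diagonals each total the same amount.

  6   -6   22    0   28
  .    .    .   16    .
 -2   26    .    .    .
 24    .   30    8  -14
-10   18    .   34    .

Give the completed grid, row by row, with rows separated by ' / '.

Row 1 is already complete: 6 + -6 + 22 + 0 + 28 = 50, so that is the magic constant.
Row 4: 24 + 30 + 8 + (-14) + ? = 50, so (4,2) = 2.
The remaining cell in column 1 is (2,1) = 50 − 18 = 32.
Using column 2: -6 + 26 + 2 + 18 + ? → (2,2) = 50 − 40 = 10.
Column 4 must total 50; the given cells sum to 58, so (3,4) = -8.
The remaining cell in anti-diagonal is (3,3) = 50 − 36 = 14.
The remaining cell in row 3 is (3,5) = 50 − 30 = 20.
Main diagonal needs 50; the known cells sum to 38, so (5,5) = 12.
Row 5 needs 50; the known cells sum to 54, so (5,3) = -4.
From column 3, 50 − (22 + 14 + 30 + (-4)) gives (2,3) = -12.
From column 5, 50 − (28 + 20 + (-14) + 12) gives (2,5) = 4.

6 -6 22 0 28 / 32 10 -12 16 4 / -2 26 14 -8 20 / 24 2 30 8 -14 / -10 18 -4 34 12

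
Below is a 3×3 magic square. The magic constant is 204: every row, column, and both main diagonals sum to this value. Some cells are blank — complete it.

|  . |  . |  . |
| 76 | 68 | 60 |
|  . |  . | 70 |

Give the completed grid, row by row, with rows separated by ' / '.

Column 3: 60 + 70 + ? = 204, so (1,3) = 74.
Main diagonal: 68 + 70 + ? = 204, so (1,1) = 66.
The remaining cell in anti-diagonal is (3,1) = 204 − 142 = 62.
From row 1, 204 − (66 + 74) gives (1,2) = 64.
From row 3, 204 − (62 + 70) gives (3,2) = 72.

66 64 74 / 76 68 60 / 62 72 70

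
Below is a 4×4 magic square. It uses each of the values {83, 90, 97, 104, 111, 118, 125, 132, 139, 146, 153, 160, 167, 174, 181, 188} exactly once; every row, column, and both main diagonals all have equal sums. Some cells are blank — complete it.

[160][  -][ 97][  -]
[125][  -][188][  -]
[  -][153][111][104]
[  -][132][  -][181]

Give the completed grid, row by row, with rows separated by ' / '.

160 167 97 118 / 125 90 188 139 / 174 153 111 104 / 83 132 146 181

The 16 entries sum to 2168, so each line sums to 2168/4 = 542.
Row 3: 153 + 111 + 104 + ? = 542, so (3,1) = 174.
Using column 1: 160 + 125 + 174 + ? → (4,1) = 542 − 459 = 83.
Column 3 needs 542; the known cells sum to 396, so (4,3) = 146.
From main diagonal, 542 − (160 + 111 + 181) gives (2,2) = 90.
Anti-diagonal needs 542; the known cells sum to 424, so (1,4) = 118.
Row 1 must total 542; the given cells sum to 375, so (1,2) = 167.
Row 2: 125 + 90 + 188 + ? = 542, so (2,4) = 139.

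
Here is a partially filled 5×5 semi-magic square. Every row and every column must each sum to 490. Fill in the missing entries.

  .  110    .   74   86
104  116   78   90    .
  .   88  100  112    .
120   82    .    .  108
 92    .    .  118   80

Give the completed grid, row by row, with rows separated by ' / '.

Row 2 needs 490; the known cells sum to 388, so (2,5) = 102.
Column 2 must total 490; the given cells sum to 396, so (5,2) = 94.
Column 4 needs 490; the known cells sum to 394, so (4,4) = 96.
The remaining cell in column 5 is (3,5) = 490 − 376 = 114.
The remaining cell in row 3 is (3,1) = 490 − 414 = 76.
Row 4 must total 490; the given cells sum to 406, so (4,3) = 84.
The remaining cell in row 5 is (5,3) = 490 − 384 = 106.
From column 1, 490 − (104 + 76 + 120 + 92) gives (1,1) = 98.
The remaining cell in column 3 is (1,3) = 490 − 368 = 122.

98 110 122 74 86 / 104 116 78 90 102 / 76 88 100 112 114 / 120 82 84 96 108 / 92 94 106 118 80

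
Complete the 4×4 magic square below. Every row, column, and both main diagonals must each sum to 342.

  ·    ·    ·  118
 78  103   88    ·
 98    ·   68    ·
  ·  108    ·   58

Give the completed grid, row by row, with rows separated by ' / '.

113 48 63 118 / 78 103 88 73 / 98 83 68 93 / 53 108 123 58

Row 2: 78 + 103 + 88 + ? = 342, so (2,4) = 73.
Using column 4: 118 + 73 + 58 + ? → (3,4) = 342 − 249 = 93.
Main diagonal: 103 + 68 + 58 + ? = 342, so (1,1) = 113.
Row 3: 98 + 68 + 93 + ? = 342, so (3,2) = 83.
Using column 1: 113 + 78 + 98 + ? → (4,1) = 342 − 289 = 53.
Column 2: 103 + 83 + 108 + ? = 342, so (1,2) = 48.
Using row 1: 113 + 48 + 118 + ? → (1,3) = 342 − 279 = 63.
Using row 4: 53 + 108 + 58 + ? → (4,3) = 342 − 219 = 123.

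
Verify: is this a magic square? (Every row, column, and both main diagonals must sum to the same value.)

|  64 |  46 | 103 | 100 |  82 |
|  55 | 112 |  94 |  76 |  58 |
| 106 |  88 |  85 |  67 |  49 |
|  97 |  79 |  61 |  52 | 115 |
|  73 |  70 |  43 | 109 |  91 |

No — column 2 sums to 395 but main diagonal sums to 404.

Row 1: 64 + 46 + 103 + 100 + 82 = 395.
Row 2: 55 + 112 + 94 + 76 + 58 = 395.
Row 3: 106 + 88 + 85 + 67 + 49 = 395.
Row 4: 97 + 79 + 61 + 52 + 115 = 404.
Row 5: 73 + 70 + 43 + 109 + 91 = 386.
Column 1: 64 + 55 + 106 + 97 + 73 = 395.
Column 2: 46 + 112 + 88 + 79 + 70 = 395.
Column 3: 103 + 94 + 85 + 61 + 43 = 386.
Column 4: 100 + 76 + 67 + 52 + 109 = 404.
Column 5: 82 + 58 + 49 + 115 + 91 = 395.
Main diagonal: 64 + 112 + 85 + 52 + 91 = 404.
Anti-diagonal: 82 + 76 + 85 + 79 + 73 = 395.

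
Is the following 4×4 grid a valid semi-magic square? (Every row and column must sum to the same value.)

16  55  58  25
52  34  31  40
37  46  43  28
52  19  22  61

Row 1: 16 + 55 + 58 + 25 = 154.
Row 2: 52 + 34 + 31 + 40 = 157.
Row 3: 37 + 46 + 43 + 28 = 154.
Row 4: 52 + 19 + 22 + 61 = 154.
Column 1: 16 + 52 + 37 + 52 = 157.
Column 2: 55 + 34 + 46 + 19 = 154.
Column 3: 58 + 31 + 43 + 22 = 154.
Column 4: 25 + 40 + 28 + 61 = 154.

No — column 1 sums to 157 but row 1 sums to 154.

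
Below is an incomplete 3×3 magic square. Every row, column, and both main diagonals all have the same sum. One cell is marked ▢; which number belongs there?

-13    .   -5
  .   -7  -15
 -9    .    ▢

Anti-diagonal is complete and sums to -21; that is the magic constant.
The remaining cell in row 1 is (1,2) = -21 − (-18) = -3.
From row 2, -21 − (-7 + (-15)) gives (2,1) = 1.
Using column 2: -3 + (-7) + ? → (3,2) = -21 − (-10) = -11.
The remaining cell in column 3 is (3,3) = -21 − (-20) = -1.

-1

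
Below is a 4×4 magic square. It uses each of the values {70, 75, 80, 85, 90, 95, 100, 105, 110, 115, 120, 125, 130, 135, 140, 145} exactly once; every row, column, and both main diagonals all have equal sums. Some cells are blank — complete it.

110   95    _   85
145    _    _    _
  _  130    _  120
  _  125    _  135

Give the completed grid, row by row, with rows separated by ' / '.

The 16 entries sum to 1720, so each line sums to 1720/4 = 430.
The remaining cell in row 1 is (1,3) = 430 − 290 = 140.
The remaining cell in column 2 is (2,2) = 430 − 350 = 80.
Column 4: 85 + 120 + 135 + ? = 430, so (2,4) = 90.
Using main diagonal: 110 + 80 + 135 + ? → (3,3) = 430 − 325 = 105.
From row 2, 430 − (145 + 80 + 90) gives (2,3) = 115.
Using row 3: 130 + 105 + 120 + ? → (3,1) = 430 − 355 = 75.
Using column 1: 110 + 145 + 75 + ? → (4,1) = 430 − 330 = 100.
Column 3: 140 + 115 + 105 + ? = 430, so (4,3) = 70.

110 95 140 85 / 145 80 115 90 / 75 130 105 120 / 100 125 70 135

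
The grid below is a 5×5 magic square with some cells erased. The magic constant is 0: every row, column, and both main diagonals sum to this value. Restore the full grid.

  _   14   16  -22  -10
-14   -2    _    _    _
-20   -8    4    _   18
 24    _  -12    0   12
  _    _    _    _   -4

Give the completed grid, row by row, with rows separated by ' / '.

From row 1, 0 − (14 + 16 + (-22) + (-10)) gives (1,1) = 2.
The remaining cell in row 3 is (3,4) = 0 − (-6) = 6.
From row 4, 0 − (24 + (-12) + 0 + 12) gives (4,2) = -24.
The remaining cell in column 1 is (5,1) = 0 − (-8) = 8.
The remaining cell in column 2 is (5,2) = 0 − (-20) = 20.
Column 5 needs 0; the known cells sum to 16, so (2,5) = -16.
The remaining cell in anti-diagonal is (2,4) = 0 − (-22) = 22.
Row 2: -14 + (-2) + 22 + (-16) + ? = 0, so (2,3) = 10.
Column 3: 16 + 10 + 4 + (-12) + ? = 0, so (5,3) = -18.
Column 4 needs 0; the known cells sum to 6, so (5,4) = -6.

2 14 16 -22 -10 / -14 -2 10 22 -16 / -20 -8 4 6 18 / 24 -24 -12 0 12 / 8 20 -18 -6 -4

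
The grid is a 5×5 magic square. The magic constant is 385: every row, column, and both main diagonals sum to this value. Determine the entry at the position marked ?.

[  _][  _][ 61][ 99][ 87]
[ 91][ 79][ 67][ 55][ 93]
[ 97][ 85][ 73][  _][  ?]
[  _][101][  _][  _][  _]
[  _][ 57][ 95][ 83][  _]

59

From column 2, 385 − (79 + 85 + 101 + 57) gives (1,2) = 63.
Column 3: 61 + 67 + 73 + 95 + ? = 385, so (4,3) = 89.
Anti-diagonal: 87 + 55 + 73 + 101 + ? = 385, so (5,1) = 69.
Row 1 needs 385; the known cells sum to 310, so (1,1) = 75.
Row 5 needs 385; the known cells sum to 304, so (5,5) = 81.
Column 1 needs 385; the known cells sum to 332, so (4,1) = 53.
The remaining cell in main diagonal is (4,4) = 385 − 308 = 77.
Row 4 needs 385; the known cells sum to 320, so (4,5) = 65.
Column 4: 99 + 55 + 77 + 83 + ? = 385, so (3,4) = 71.
From column 5, 385 − (87 + 93 + 65 + 81) gives (3,5) = 59.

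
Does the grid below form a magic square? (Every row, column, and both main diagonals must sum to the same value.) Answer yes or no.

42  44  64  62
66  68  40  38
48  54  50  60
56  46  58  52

Yes

Row 1: 42 + 44 + 64 + 62 = 212.
Row 2: 66 + 68 + 40 + 38 = 212.
Row 3: 48 + 54 + 50 + 60 = 212.
Row 4: 56 + 46 + 58 + 52 = 212.
Column 1: 42 + 66 + 48 + 56 = 212.
Column 2: 44 + 68 + 54 + 46 = 212.
Column 3: 64 + 40 + 50 + 58 = 212.
Column 4: 62 + 38 + 60 + 52 = 212.
Main diagonal: 42 + 68 + 50 + 52 = 212.
Anti-diagonal: 62 + 40 + 54 + 56 = 212.
All lines sum to 212.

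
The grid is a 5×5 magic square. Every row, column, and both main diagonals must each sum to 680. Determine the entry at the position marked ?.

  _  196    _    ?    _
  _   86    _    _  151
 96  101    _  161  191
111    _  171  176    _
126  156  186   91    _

106

The remaining cell in row 3 is (3,3) = 680 − 549 = 131.
Row 5: 126 + 156 + 186 + 91 + ? = 680, so (5,5) = 121.
Column 2 must total 680; the given cells sum to 539, so (4,2) = 141.
Main diagonal must total 680; the given cells sum to 514, so (1,1) = 166.
Row 4: 111 + 141 + 171 + 176 + ? = 680, so (4,5) = 81.
From column 1, 680 − (166 + 96 + 111 + 126) gives (2,1) = 181.
From column 5, 680 − (151 + 191 + 81 + 121) gives (1,5) = 136.
From anti-diagonal, 680 − (136 + 131 + 141 + 126) gives (2,4) = 146.
Row 2 needs 680; the known cells sum to 564, so (2,3) = 116.
From column 3, 680 − (116 + 131 + 171 + 186) gives (1,3) = 76.
The remaining cell in column 4 is (1,4) = 680 − 574 = 106.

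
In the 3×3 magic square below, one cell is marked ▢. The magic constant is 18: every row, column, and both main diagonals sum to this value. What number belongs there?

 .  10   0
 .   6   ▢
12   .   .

The remaining cell in row 1 is (1,1) = 18 − 10 = 8.
The remaining cell in column 1 is (2,1) = 18 − 20 = -2.
Column 2 needs 18; the known cells sum to 16, so (3,2) = 2.
Main diagonal: 8 + 6 + ? = 18, so (3,3) = 4.
From row 2, 18 − (-2 + 6) gives (2,3) = 14.

14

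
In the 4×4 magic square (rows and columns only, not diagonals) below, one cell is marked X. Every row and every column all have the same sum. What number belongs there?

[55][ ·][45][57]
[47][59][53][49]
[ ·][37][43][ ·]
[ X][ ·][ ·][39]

41

Row 2 is complete and sums to 208; that is the magic constant.
Row 1 must total 208; the given cells sum to 157, so (1,2) = 51.
The remaining cell in column 2 is (4,2) = 208 − 147 = 61.
Column 3: 45 + 53 + 43 + ? = 208, so (4,3) = 67.
Column 4: 57 + 49 + 39 + ? = 208, so (3,4) = 63.
Row 3 needs 208; the known cells sum to 143, so (3,1) = 65.
The remaining cell in row 4 is (4,1) = 208 − 167 = 41.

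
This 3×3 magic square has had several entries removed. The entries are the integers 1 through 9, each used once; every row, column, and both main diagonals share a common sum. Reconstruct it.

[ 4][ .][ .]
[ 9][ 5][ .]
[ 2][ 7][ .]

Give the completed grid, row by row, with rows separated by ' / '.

The entries are 1 through 9, which sum to 45, so each line sums to 45/3 = 15.
Row 2 needs 15; the known cells sum to 14, so (2,3) = 1.
Row 3 must total 15; the given cells sum to 9, so (3,3) = 6.
From column 2, 15 − (5 + 7) gives (1,2) = 3.
Using column 3: 1 + 6 + ? → (1,3) = 15 − 7 = 8.

4 3 8 / 9 5 1 / 2 7 6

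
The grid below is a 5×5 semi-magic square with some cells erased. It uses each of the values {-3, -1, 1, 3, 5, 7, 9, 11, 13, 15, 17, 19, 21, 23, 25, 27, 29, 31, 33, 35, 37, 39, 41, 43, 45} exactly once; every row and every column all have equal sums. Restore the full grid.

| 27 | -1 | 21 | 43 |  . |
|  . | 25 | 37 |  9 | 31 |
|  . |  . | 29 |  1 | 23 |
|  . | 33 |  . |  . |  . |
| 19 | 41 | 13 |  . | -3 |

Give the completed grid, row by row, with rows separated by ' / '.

27 -1 21 43 15 / 3 25 37 9 31 / 45 7 29 1 23 / 11 33 5 17 39 / 19 41 13 35 -3

The 25 entries sum to 525, so each line sums to 525/5 = 105.
From row 1, 105 − (27 + (-1) + 21 + 43) gives (1,5) = 15.
Row 2 must total 105; the given cells sum to 102, so (2,1) = 3.
Row 5 needs 105; the known cells sum to 70, so (5,4) = 35.
Using column 2: -1 + 25 + 33 + 41 + ? → (3,2) = 105 − 98 = 7.
From column 3, 105 − (21 + 37 + 29 + 13) gives (4,3) = 5.
The remaining cell in column 4 is (4,4) = 105 − 88 = 17.
Column 5 needs 105; the known cells sum to 66, so (4,5) = 39.
Row 3: 7 + 29 + 1 + 23 + ? = 105, so (3,1) = 45.
From row 4, 105 − (33 + 5 + 17 + 39) gives (4,1) = 11.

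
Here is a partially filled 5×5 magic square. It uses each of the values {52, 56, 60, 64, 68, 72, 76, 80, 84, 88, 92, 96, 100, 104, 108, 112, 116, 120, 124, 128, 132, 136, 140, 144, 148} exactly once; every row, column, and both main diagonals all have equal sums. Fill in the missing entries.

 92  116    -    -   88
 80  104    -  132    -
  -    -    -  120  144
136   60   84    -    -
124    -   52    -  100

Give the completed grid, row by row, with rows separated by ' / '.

The 25 entries sum to 2500, so each line sums to 2500/5 = 500.
Column 1: 92 + 80 + 136 + 124 + ? = 500, so (3,1) = 68.
From anti-diagonal, 500 − (88 + 132 + 60 + 124) gives (3,3) = 96.
Row 3 needs 500; the known cells sum to 428, so (3,2) = 72.
Column 2 needs 500; the known cells sum to 352, so (5,2) = 148.
Using main diagonal: 92 + 104 + 96 + 100 + ? → (4,4) = 500 − 392 = 108.
The remaining cell in row 4 is (4,5) = 500 − 388 = 112.
Using row 5: 124 + 148 + 52 + 100 + ? → (5,4) = 500 − 424 = 76.
Column 4: 132 + 120 + 108 + 76 + ? = 500, so (1,4) = 64.
Column 5 needs 500; the known cells sum to 444, so (2,5) = 56.
The remaining cell in row 1 is (1,3) = 500 − 360 = 140.
Using row 2: 80 + 104 + 132 + 56 + ? → (2,3) = 500 − 372 = 128.

92 116 140 64 88 / 80 104 128 132 56 / 68 72 96 120 144 / 136 60 84 108 112 / 124 148 52 76 100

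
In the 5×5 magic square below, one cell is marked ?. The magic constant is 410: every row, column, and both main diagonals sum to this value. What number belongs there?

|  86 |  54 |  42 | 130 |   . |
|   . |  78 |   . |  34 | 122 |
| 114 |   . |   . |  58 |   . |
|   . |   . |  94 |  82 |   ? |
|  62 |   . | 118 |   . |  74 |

The remaining cell in row 1 is (1,5) = 410 − 312 = 98.
The remaining cell in column 4 is (5,4) = 410 − 304 = 106.
Main diagonal: 86 + 78 + 82 + 74 + ? = 410, so (3,3) = 90.
Anti-diagonal: 98 + 34 + 90 + 62 + ? = 410, so (4,2) = 126.
From row 5, 410 − (62 + 118 + 106 + 74) gives (5,2) = 50.
From column 2, 410 − (54 + 78 + 126 + 50) gives (3,2) = 102.
Using column 3: 42 + 90 + 94 + 118 + ? → (2,3) = 410 − 344 = 66.
The remaining cell in row 2 is (2,1) = 410 − 300 = 110.
The remaining cell in row 3 is (3,5) = 410 − 364 = 46.
Column 1 needs 410; the known cells sum to 372, so (4,1) = 38.
Column 5 needs 410; the known cells sum to 340, so (4,5) = 70.

70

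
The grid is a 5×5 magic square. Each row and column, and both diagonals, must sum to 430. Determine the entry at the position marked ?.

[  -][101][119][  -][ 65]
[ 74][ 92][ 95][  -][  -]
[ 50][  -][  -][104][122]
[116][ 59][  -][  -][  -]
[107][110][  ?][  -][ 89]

53

Column 1 needs 430; the known cells sum to 347, so (1,1) = 83.
The remaining cell in column 2 is (3,2) = 430 − 362 = 68.
Row 1: 83 + 101 + 119 + 65 + ? = 430, so (1,4) = 62.
Row 3 must total 430; the given cells sum to 344, so (3,3) = 86.
The remaining cell in main diagonal is (4,4) = 430 − 350 = 80.
Anti-diagonal needs 430; the known cells sum to 317, so (2,4) = 113.
Row 2 needs 430; the known cells sum to 374, so (2,5) = 56.
From column 4, 430 − (62 + 113 + 104 + 80) gives (5,4) = 71.
Column 5 needs 430; the known cells sum to 332, so (4,5) = 98.
Row 4 needs 430; the known cells sum to 353, so (4,3) = 77.
Row 5 needs 430; the known cells sum to 377, so (5,3) = 53.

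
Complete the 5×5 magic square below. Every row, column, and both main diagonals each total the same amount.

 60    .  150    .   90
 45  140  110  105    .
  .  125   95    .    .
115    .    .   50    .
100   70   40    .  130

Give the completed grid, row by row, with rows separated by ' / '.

Main diagonal is already complete: 60 + 140 + 95 + 50 + 130 = 475, so that is the magic constant.
Row 2 must total 475; the given cells sum to 400, so (2,5) = 75.
Row 5: 100 + 70 + 40 + 130 + ? = 475, so (5,4) = 135.
Column 1: 60 + 45 + 115 + 100 + ? = 475, so (3,1) = 155.
Column 3 needs 475; the known cells sum to 395, so (4,3) = 80.
Anti-diagonal must total 475; the given cells sum to 390, so (4,2) = 85.
Row 4 needs 475; the known cells sum to 330, so (4,5) = 145.
Using column 2: 140 + 125 + 85 + 70 + ? → (1,2) = 475 − 420 = 55.
Using column 5: 90 + 75 + 145 + 130 + ? → (3,5) = 475 − 440 = 35.
From row 1, 475 − (60 + 55 + 150 + 90) gives (1,4) = 120.
From row 3, 475 − (155 + 125 + 95 + 35) gives (3,4) = 65.

60 55 150 120 90 / 45 140 110 105 75 / 155 125 95 65 35 / 115 85 80 50 145 / 100 70 40 135 130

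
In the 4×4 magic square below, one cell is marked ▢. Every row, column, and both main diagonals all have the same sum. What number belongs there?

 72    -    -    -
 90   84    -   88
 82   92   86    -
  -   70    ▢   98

Main diagonal is complete and sums to 340; that is the magic constant.
Row 2: 90 + 84 + 88 + ? = 340, so (2,3) = 78.
Using row 3: 82 + 92 + 86 + ? → (3,4) = 340 − 260 = 80.
Column 1: 72 + 90 + 82 + ? = 340, so (4,1) = 96.
Using column 2: 84 + 92 + 70 + ? → (1,2) = 340 − 246 = 94.
Column 4 needs 340; the known cells sum to 266, so (1,4) = 74.
From row 1, 340 − (72 + 94 + 74) gives (1,3) = 100.
Row 4 needs 340; the known cells sum to 264, so (4,3) = 76.

76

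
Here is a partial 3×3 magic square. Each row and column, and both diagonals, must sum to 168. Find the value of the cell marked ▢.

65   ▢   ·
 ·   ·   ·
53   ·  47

44

Using row 3: 53 + 47 + ? → (3,2) = 168 − 100 = 68.
Column 1 must total 168; the given cells sum to 118, so (2,1) = 50.
Main diagonal must total 168; the given cells sum to 112, so (2,2) = 56.
The remaining cell in anti-diagonal is (1,3) = 168 − 109 = 59.
Row 1 needs 168; the known cells sum to 124, so (1,2) = 44.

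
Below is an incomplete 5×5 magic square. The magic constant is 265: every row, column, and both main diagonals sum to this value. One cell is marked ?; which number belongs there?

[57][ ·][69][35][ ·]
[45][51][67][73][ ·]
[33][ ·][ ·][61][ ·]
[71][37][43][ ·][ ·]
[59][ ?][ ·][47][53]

75

Using row 2: 45 + 51 + 67 + 73 + ? → (2,5) = 265 − 236 = 29.
Column 4 must total 265; the given cells sum to 216, so (4,4) = 49.
Using main diagonal: 57 + 51 + 49 + 53 + ? → (3,3) = 265 − 210 = 55.
From anti-diagonal, 265 − (73 + 55 + 37 + 59) gives (1,5) = 41.
Row 1 must total 265; the given cells sum to 202, so (1,2) = 63.
The remaining cell in row 4 is (4,5) = 265 − 200 = 65.
Column 3 needs 265; the known cells sum to 234, so (5,3) = 31.
The remaining cell in column 5 is (3,5) = 265 − 188 = 77.
Row 3 needs 265; the known cells sum to 226, so (3,2) = 39.
The remaining cell in row 5 is (5,2) = 265 − 190 = 75.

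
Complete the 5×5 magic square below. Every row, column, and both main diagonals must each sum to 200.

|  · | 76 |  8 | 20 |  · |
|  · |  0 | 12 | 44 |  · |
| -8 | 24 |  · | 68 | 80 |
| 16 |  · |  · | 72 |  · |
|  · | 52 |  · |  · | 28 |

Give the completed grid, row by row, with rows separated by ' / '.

64 76 8 20 32 / 88 0 12 44 56 / -8 24 36 68 80 / 16 48 60 72 4 / 40 52 84 -4 28

Row 3 must total 200; the given cells sum to 164, so (3,3) = 36.
The remaining cell in column 2 is (4,2) = 200 − 152 = 48.
From column 4, 200 − (20 + 44 + 68 + 72) gives (5,4) = -4.
From main diagonal, 200 − (0 + 36 + 72 + 28) gives (1,1) = 64.
From row 1, 200 − (64 + 76 + 8 + 20) gives (1,5) = 32.
Anti-diagonal needs 200; the known cells sum to 160, so (5,1) = 40.
The remaining cell in row 5 is (5,3) = 200 − 116 = 84.
Using column 1: 64 + (-8) + 16 + 40 + ? → (2,1) = 200 − 112 = 88.
Column 3 must total 200; the given cells sum to 140, so (4,3) = 60.
From row 2, 200 − (88 + 0 + 12 + 44) gives (2,5) = 56.
Row 4 must total 200; the given cells sum to 196, so (4,5) = 4.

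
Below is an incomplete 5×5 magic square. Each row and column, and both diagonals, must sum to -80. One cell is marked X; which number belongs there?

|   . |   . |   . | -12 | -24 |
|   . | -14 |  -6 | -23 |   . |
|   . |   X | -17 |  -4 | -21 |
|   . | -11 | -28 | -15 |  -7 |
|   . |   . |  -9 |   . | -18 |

-25

From row 4, -80 − (-11 + (-28) + (-15) + (-7)) gives (4,1) = -19.
Column 3 needs -80; the known cells sum to -60, so (1,3) = -20.
Column 4 needs -80; the known cells sum to -54, so (5,4) = -26.
Column 5 must total -80; the given cells sum to -70, so (2,5) = -10.
The remaining cell in main diagonal is (1,1) = -80 − (-64) = -16.
From anti-diagonal, -80 − (-24 + (-23) + (-17) + (-11)) gives (5,1) = -5.
From row 1, -80 − (-16 + (-20) + (-12) + (-24)) gives (1,2) = -8.
Using row 2: -14 + (-6) + (-23) + (-10) + ? → (2,1) = -80 − (-53) = -27.
Using row 5: -5 + (-9) + (-26) + (-18) + ? → (5,2) = -80 − (-58) = -22.
The remaining cell in column 1 is (3,1) = -80 − (-67) = -13.
Column 2 needs -80; the known cells sum to -55, so (3,2) = -25.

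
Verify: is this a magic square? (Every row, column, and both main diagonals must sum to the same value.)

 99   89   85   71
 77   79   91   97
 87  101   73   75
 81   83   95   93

Row 1: 99 + 89 + 85 + 71 = 344.
Row 2: 77 + 79 + 91 + 97 = 344.
Row 3: 87 + 101 + 73 + 75 = 336.
Row 4: 81 + 83 + 95 + 93 = 352.
Column 1: 99 + 77 + 87 + 81 = 344.
Column 2: 89 + 79 + 101 + 83 = 352.
Column 3: 85 + 91 + 73 + 95 = 344.
Column 4: 71 + 97 + 75 + 93 = 336.
Main diagonal: 99 + 79 + 73 + 93 = 344.
Anti-diagonal: 71 + 91 + 101 + 81 = 344.

No — row 2 sums to 344 but column 2 sums to 352.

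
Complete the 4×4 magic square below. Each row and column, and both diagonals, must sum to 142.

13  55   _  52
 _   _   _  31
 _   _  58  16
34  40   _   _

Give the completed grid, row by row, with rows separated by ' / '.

From row 1, 142 − (13 + 55 + 52) gives (1,3) = 22.
Column 4: 52 + 31 + 16 + ? = 142, so (4,4) = 43.
Main diagonal: 13 + 58 + 43 + ? = 142, so (2,2) = 28.
From row 4, 142 − (34 + 40 + 43) gives (4,3) = 25.
From column 2, 142 − (55 + 28 + 40) gives (3,2) = 19.
Column 3 needs 142; the known cells sum to 105, so (2,3) = 37.
Using row 2: 28 + 37 + 31 + ? → (2,1) = 142 − 96 = 46.
From row 3, 142 − (19 + 58 + 16) gives (3,1) = 49.

13 55 22 52 / 46 28 37 31 / 49 19 58 16 / 34 40 25 43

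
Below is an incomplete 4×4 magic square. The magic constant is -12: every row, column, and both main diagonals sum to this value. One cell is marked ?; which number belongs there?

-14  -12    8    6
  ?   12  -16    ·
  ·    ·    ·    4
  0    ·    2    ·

Column 3 needs -12; the known cells sum to -6, so (3,3) = -6.
The remaining cell in main diagonal is (4,4) = -12 − (-8) = -4.
Anti-diagonal needs -12; the known cells sum to -10, so (3,2) = -2.
Row 3 must total -12; the given cells sum to -4, so (3,1) = -8.
Using row 4: 0 + 2 + (-4) + ? → (4,2) = -12 − (-2) = -10.
Using column 1: -14 + (-8) + 0 + ? → (2,1) = -12 − (-22) = 10.

10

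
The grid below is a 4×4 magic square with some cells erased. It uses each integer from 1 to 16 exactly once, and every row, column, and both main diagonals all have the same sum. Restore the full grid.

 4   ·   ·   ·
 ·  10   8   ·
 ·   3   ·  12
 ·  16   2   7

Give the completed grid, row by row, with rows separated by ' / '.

The entries are 1 through 16, which sum to 136, so each line sums to 136/4 = 34.
The remaining cell in row 4 is (4,1) = 34 − 25 = 9.
Column 2: 10 + 3 + 16 + ? = 34, so (1,2) = 5.
Using main diagonal: 4 + 10 + 7 + ? → (3,3) = 34 − 21 = 13.
Anti-diagonal: 8 + 3 + 9 + ? = 34, so (1,4) = 14.
Row 1 needs 34; the known cells sum to 23, so (1,3) = 11.
Row 3 needs 34; the known cells sum to 28, so (3,1) = 6.
The remaining cell in column 1 is (2,1) = 34 − 19 = 15.
From column 4, 34 − (14 + 12 + 7) gives (2,4) = 1.

4 5 11 14 / 15 10 8 1 / 6 3 13 12 / 9 16 2 7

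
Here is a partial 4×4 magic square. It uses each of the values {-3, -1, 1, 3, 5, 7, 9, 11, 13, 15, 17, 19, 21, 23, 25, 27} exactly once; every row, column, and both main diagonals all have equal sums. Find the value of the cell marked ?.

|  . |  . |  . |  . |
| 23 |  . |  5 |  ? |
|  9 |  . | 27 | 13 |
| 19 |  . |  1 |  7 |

The 16 entries sum to 192, so each line sums to 192/4 = 48.
From row 3, 48 − (9 + 27 + 13) gives (3,2) = -1.
Row 4 must total 48; the given cells sum to 27, so (4,2) = 21.
The remaining cell in column 1 is (1,1) = 48 − 51 = -3.
From column 3, 48 − (5 + 27 + 1) gives (1,3) = 15.
From main diagonal, 48 − (-3 + 27 + 7) gives (2,2) = 17.
Anti-diagonal: 5 + (-1) + 19 + ? = 48, so (1,4) = 25.
Using row 1: -3 + 15 + 25 + ? → (1,2) = 48 − 37 = 11.
Using row 2: 23 + 17 + 5 + ? → (2,4) = 48 − 45 = 3.

3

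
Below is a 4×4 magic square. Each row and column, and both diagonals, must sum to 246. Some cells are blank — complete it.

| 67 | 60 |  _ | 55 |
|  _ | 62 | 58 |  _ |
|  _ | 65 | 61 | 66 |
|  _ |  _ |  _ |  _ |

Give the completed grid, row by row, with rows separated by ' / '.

Row 1: 67 + 60 + 55 + ? = 246, so (1,3) = 64.
From row 3, 246 − (65 + 61 + 66) gives (3,1) = 54.
Column 2: 60 + 62 + 65 + ? = 246, so (4,2) = 59.
Column 3: 64 + 58 + 61 + ? = 246, so (4,3) = 63.
Main diagonal must total 246; the given cells sum to 190, so (4,4) = 56.
From anti-diagonal, 246 − (55 + 58 + 65) gives (4,1) = 68.
Column 1: 67 + 54 + 68 + ? = 246, so (2,1) = 57.
The remaining cell in column 4 is (2,4) = 246 − 177 = 69.

67 60 64 55 / 57 62 58 69 / 54 65 61 66 / 68 59 63 56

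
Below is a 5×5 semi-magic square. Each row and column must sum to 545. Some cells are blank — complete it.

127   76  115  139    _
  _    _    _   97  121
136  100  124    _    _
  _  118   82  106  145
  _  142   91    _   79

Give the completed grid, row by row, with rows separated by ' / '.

From row 1, 545 − (127 + 76 + 115 + 139) gives (1,5) = 88.
Row 4 needs 545; the known cells sum to 451, so (4,1) = 94.
Using column 2: 76 + 100 + 118 + 142 + ? → (2,2) = 545 − 436 = 109.
The remaining cell in column 3 is (2,3) = 545 − 412 = 133.
Column 5: 88 + 121 + 145 + 79 + ? = 545, so (3,5) = 112.
Using row 2: 109 + 133 + 97 + 121 + ? → (2,1) = 545 − 460 = 85.
The remaining cell in row 3 is (3,4) = 545 − 472 = 73.
Column 1 must total 545; the given cells sum to 442, so (5,1) = 103.
Column 4 needs 545; the known cells sum to 415, so (5,4) = 130.

127 76 115 139 88 / 85 109 133 97 121 / 136 100 124 73 112 / 94 118 82 106 145 / 103 142 91 130 79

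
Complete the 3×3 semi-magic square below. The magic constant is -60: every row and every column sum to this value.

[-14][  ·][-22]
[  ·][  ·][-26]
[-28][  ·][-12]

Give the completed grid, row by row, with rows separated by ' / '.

-14 -24 -22 / -18 -16 -26 / -28 -20 -12

Row 1 needs -60; the known cells sum to -36, so (1,2) = -24.
Row 3: -28 + (-12) + ? = -60, so (3,2) = -20.
Column 1 needs -60; the known cells sum to -42, so (2,1) = -18.
Column 2 must total -60; the given cells sum to -44, so (2,2) = -16.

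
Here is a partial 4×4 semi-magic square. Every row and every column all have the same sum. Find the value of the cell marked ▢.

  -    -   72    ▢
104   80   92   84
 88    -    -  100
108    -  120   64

Row 2 is complete and sums to 360; that is the magic constant.
Row 4: 108 + 120 + 64 + ? = 360, so (4,2) = 68.
Using column 1: 104 + 88 + 108 + ? → (1,1) = 360 − 300 = 60.
From column 3, 360 − (72 + 92 + 120) gives (3,3) = 76.
Column 4 must total 360; the given cells sum to 248, so (1,4) = 112.

112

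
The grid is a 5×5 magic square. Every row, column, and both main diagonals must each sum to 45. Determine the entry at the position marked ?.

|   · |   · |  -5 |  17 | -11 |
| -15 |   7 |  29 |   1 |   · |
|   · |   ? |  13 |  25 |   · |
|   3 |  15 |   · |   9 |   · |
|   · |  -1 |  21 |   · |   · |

From row 2, 45 − (-15 + 7 + 29 + 1) gives (2,5) = 23.
The remaining cell in column 3 is (4,3) = 45 − 58 = -13.
Column 4 must total 45; the given cells sum to 52, so (5,4) = -7.
The remaining cell in anti-diagonal is (5,1) = 45 − 18 = 27.
Row 4 must total 45; the given cells sum to 14, so (4,5) = 31.
The remaining cell in row 5 is (5,5) = 45 − 40 = 5.
From column 5, 45 − (-11 + 23 + 31 + 5) gives (3,5) = -3.
Using main diagonal: 7 + 13 + 9 + 5 + ? → (1,1) = 45 − 34 = 11.
Row 1 needs 45; the known cells sum to 12, so (1,2) = 33.
Using column 1: 11 + (-15) + 3 + 27 + ? → (3,1) = 45 − 26 = 19.
Column 2: 33 + 7 + 15 + (-1) + ? = 45, so (3,2) = -9.

-9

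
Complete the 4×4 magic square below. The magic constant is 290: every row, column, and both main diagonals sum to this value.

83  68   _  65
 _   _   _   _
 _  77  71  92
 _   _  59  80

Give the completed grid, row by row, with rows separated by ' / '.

83 68 74 65 / 95 56 86 53 / 50 77 71 92 / 62 89 59 80

Row 1 needs 290; the known cells sum to 216, so (1,3) = 74.
Row 3: 77 + 71 + 92 + ? = 290, so (3,1) = 50.
Using column 3: 74 + 71 + 59 + ? → (2,3) = 290 − 204 = 86.
Using column 4: 65 + 92 + 80 + ? → (2,4) = 290 − 237 = 53.
Main diagonal: 83 + 71 + 80 + ? = 290, so (2,2) = 56.
Using anti-diagonal: 65 + 86 + 77 + ? → (4,1) = 290 − 228 = 62.
From row 2, 290 − (56 + 86 + 53) gives (2,1) = 95.
Row 4: 62 + 59 + 80 + ? = 290, so (4,2) = 89.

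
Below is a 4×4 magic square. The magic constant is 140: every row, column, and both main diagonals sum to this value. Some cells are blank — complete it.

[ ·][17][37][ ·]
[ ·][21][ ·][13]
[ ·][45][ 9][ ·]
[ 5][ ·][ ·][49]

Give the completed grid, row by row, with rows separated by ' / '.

From column 2, 140 − (17 + 21 + 45) gives (4,2) = 57.
From main diagonal, 140 − (21 + 9 + 49) gives (1,1) = 61.
The remaining cell in row 1 is (1,4) = 140 − 115 = 25.
The remaining cell in row 4 is (4,3) = 140 − 111 = 29.
Column 3 needs 140; the known cells sum to 75, so (2,3) = 65.
Column 4: 25 + 13 + 49 + ? = 140, so (3,4) = 53.
The remaining cell in row 2 is (2,1) = 140 − 99 = 41.
Row 3 must total 140; the given cells sum to 107, so (3,1) = 33.

61 17 37 25 / 41 21 65 13 / 33 45 9 53 / 5 57 29 49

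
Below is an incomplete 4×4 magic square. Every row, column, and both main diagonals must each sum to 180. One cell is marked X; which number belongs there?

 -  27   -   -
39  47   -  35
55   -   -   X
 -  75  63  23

51

From row 2, 180 − (39 + 47 + 35) gives (2,3) = 59.
Row 4 must total 180; the given cells sum to 161, so (4,1) = 19.
Column 1 needs 180; the known cells sum to 113, so (1,1) = 67.
The remaining cell in column 2 is (3,2) = 180 − 149 = 31.
Main diagonal: 67 + 47 + 23 + ? = 180, so (3,3) = 43.
Anti-diagonal needs 180; the known cells sum to 109, so (1,4) = 71.
From row 1, 180 − (67 + 27 + 71) gives (1,3) = 15.
Using row 3: 55 + 31 + 43 + ? → (3,4) = 180 − 129 = 51.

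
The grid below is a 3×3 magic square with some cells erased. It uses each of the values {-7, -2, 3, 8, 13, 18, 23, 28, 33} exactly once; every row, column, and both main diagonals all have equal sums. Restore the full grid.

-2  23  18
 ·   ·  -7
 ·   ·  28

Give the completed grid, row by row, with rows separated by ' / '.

The 9 entries sum to 117, so each line sums to 117/3 = 39.
The remaining cell in main diagonal is (2,2) = 39 − 26 = 13.
Anti-diagonal needs 39; the known cells sum to 31, so (3,1) = 8.
The remaining cell in row 2 is (2,1) = 39 − 6 = 33.
Using row 3: 8 + 28 + ? → (3,2) = 39 − 36 = 3.

-2 23 18 / 33 13 -7 / 8 3 28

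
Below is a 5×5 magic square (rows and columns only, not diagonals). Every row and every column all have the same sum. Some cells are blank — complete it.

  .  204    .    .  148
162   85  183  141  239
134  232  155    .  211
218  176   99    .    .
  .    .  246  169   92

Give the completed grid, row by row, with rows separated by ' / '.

106 204 127 225 148 / 162 85 183 141 239 / 134 232 155 78 211 / 218 176 99 197 120 / 190 113 246 169 92

Row 2 is already complete: 162 + 85 + 183 + 141 + 239 = 810, so that is the magic constant.
The remaining cell in row 3 is (3,4) = 810 − 732 = 78.
Column 2 must total 810; the given cells sum to 697, so (5,2) = 113.
From column 3, 810 − (183 + 155 + 99 + 246) gives (1,3) = 127.
From column 5, 810 − (148 + 239 + 211 + 92) gives (4,5) = 120.
Row 4 needs 810; the known cells sum to 613, so (4,4) = 197.
Using row 5: 113 + 246 + 169 + 92 + ? → (5,1) = 810 − 620 = 190.
From column 1, 810 − (162 + 134 + 218 + 190) gives (1,1) = 106.
Using column 4: 141 + 78 + 197 + 169 + ? → (1,4) = 810 − 585 = 225.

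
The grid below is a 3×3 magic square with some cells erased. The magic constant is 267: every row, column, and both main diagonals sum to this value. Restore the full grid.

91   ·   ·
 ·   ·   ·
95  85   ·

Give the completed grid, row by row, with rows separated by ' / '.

91 93 83 / 81 89 97 / 95 85 87

Using row 3: 95 + 85 + ? → (3,3) = 267 − 180 = 87.
Column 1 must total 267; the given cells sum to 186, so (2,1) = 81.
Main diagonal: 91 + 87 + ? = 267, so (2,2) = 89.
The remaining cell in anti-diagonal is (1,3) = 267 − 184 = 83.
Using row 1: 91 + 83 + ? → (1,2) = 267 − 174 = 93.
Row 2 needs 267; the known cells sum to 170, so (2,3) = 97.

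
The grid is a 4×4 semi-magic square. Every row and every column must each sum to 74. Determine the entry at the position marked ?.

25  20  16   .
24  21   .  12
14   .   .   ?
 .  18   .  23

Using row 1: 25 + 20 + 16 + ? → (1,4) = 74 − 61 = 13.
Row 2 needs 74; the known cells sum to 57, so (2,3) = 17.
Column 1 needs 74; the known cells sum to 63, so (4,1) = 11.
Column 2 must total 74; the given cells sum to 59, so (3,2) = 15.
Using column 4: 13 + 12 + 23 + ? → (3,4) = 74 − 48 = 26.

26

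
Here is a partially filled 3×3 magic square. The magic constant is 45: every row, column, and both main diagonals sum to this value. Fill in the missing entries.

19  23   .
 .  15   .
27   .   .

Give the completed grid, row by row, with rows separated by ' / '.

19 23 3 / -1 15 31 / 27 7 11

The remaining cell in row 1 is (1,3) = 45 − 42 = 3.
Column 1 needs 45; the known cells sum to 46, so (2,1) = -1.
Column 2 needs 45; the known cells sum to 38, so (3,2) = 7.
Using main diagonal: 19 + 15 + ? → (3,3) = 45 − 34 = 11.
Row 2: -1 + 15 + ? = 45, so (2,3) = 31.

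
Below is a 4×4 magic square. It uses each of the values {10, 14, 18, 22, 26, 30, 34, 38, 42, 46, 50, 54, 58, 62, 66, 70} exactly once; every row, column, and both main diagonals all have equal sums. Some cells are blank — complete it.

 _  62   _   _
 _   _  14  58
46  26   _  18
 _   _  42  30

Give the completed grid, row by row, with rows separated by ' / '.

10 62 34 54 / 38 50 14 58 / 46 26 70 18 / 66 22 42 30

The 16 entries sum to 640, so each line sums to 640/4 = 160.
Using row 3: 46 + 26 + 18 + ? → (3,3) = 160 − 90 = 70.
Column 3: 14 + 70 + 42 + ? = 160, so (1,3) = 34.
Column 4 needs 160; the known cells sum to 106, so (1,4) = 54.
From anti-diagonal, 160 − (54 + 14 + 26) gives (4,1) = 66.
Row 1 must total 160; the given cells sum to 150, so (1,1) = 10.
Row 4 must total 160; the given cells sum to 138, so (4,2) = 22.
The remaining cell in column 1 is (2,1) = 160 − 122 = 38.
From column 2, 160 − (62 + 26 + 22) gives (2,2) = 50.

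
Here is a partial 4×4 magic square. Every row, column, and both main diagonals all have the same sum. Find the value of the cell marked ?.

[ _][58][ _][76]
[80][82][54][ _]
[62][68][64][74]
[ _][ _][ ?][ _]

Row 3 is complete and sums to 268; that is the magic constant.
Row 2: 80 + 82 + 54 + ? = 268, so (2,4) = 52.
Column 2 needs 268; the known cells sum to 208, so (4,2) = 60.
The remaining cell in column 4 is (4,4) = 268 − 202 = 66.
Main diagonal must total 268; the given cells sum to 212, so (1,1) = 56.
The remaining cell in anti-diagonal is (4,1) = 268 − 198 = 70.
Row 1 needs 268; the known cells sum to 190, so (1,3) = 78.
Row 4 must total 268; the given cells sum to 196, so (4,3) = 72.

72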